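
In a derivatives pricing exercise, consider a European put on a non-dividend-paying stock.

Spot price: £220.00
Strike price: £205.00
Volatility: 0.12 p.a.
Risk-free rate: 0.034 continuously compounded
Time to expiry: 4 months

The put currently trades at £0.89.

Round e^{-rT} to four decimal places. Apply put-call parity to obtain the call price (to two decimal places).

exp(−rT) = exp(−0.034·0.3333) = 0.9887
Put-call parity: C − P = S − K·e^(−rT) = 220 − 205·0.9887 = 220 − 202.6835 = 17.3165
C = P + (C − P) = 0.89 + (17.3165) = 18.2065

£18.21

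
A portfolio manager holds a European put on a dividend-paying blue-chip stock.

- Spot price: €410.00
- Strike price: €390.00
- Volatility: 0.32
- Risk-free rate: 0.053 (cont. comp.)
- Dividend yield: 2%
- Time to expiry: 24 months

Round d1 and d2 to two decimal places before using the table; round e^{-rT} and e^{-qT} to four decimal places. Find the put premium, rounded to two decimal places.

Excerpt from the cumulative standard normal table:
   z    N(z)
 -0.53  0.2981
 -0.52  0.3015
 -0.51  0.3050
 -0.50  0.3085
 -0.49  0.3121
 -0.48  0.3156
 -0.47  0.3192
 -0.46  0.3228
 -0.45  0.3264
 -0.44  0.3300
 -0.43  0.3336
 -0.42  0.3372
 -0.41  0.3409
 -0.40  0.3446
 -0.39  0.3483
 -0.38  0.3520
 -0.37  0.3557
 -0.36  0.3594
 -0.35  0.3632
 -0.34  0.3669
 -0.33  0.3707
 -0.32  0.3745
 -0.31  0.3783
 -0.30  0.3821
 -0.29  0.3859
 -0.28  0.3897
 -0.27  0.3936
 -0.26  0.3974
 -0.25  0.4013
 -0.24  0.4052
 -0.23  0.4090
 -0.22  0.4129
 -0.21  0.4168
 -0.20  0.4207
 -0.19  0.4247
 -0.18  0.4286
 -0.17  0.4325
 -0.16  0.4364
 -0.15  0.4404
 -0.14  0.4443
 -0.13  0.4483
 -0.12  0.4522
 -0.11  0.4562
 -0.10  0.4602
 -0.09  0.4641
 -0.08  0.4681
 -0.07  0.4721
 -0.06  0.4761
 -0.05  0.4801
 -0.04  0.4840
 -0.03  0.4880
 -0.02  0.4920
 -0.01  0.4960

€46.85

σ√T = 0.32 × 1.4142 = 0.4525
d₁ = [ln(410/390) + (0.053 − 0.02 + 0.32²/2)·2] / 0.4525 = [0.0500 + 0.1684] / 0.4525 = 0.4826 ⇒ 0.48
d₂ = d₁ − σ√T = 0.4826 − 0.4525 = 0.0301 ⇒ 0.03
exp(−qT) = exp(−0.02·2) = 0.9608;  exp(−rT) = exp(−0.053·2) = 0.8994
N(−d₂) = N(-0.03) = 0.4880;  N(−d₁) = N(-0.48) = 0.3156
P = 390·0.8994·0.4880 − 410·0.9608·0.3156 = 171.1738 − 124.3237 = 46.8501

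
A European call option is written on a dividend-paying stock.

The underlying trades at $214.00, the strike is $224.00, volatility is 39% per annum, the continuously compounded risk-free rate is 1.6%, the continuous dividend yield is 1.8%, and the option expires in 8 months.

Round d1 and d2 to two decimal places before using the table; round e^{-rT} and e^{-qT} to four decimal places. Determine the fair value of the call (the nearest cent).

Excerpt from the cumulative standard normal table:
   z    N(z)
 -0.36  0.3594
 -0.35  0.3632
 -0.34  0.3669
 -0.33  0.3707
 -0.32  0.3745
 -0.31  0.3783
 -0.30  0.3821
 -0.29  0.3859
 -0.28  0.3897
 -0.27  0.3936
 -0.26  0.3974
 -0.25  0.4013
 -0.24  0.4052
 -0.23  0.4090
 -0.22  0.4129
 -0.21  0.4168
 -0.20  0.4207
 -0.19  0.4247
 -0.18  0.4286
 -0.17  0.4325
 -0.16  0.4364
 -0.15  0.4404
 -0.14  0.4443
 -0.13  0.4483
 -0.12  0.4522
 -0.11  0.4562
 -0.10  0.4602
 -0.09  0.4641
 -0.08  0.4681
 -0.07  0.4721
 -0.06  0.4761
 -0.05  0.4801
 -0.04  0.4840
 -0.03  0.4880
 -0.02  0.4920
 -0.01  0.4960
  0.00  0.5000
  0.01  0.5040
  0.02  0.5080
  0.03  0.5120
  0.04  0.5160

$22.73

T = 0.6667;  σ√T = 0.3184
d₁ = [ln(214/224) + (0.016 − 0.018 + 0.39²/2)·0.6667] / 0.3184 = [-0.0457 + 0.0494] / 0.3184 = 0.0116 which rounds to 0.01
d₂ = d₁ − σ√T = 0.0116 − 0.3184 = -0.3068 which rounds to -0.31
e^(−qT) = e^(−0.018·0.6667) = 0.9881;  e^(−rT) = e^(−0.016·0.6667) = 0.9894
C = 214·0.9881·N(0.01) − 224·0.9894·N(-0.31) = 214·0.9881·0.5040 − 224·0.9894·0.3783 = 106.5725 − 83.8410 = 22.7315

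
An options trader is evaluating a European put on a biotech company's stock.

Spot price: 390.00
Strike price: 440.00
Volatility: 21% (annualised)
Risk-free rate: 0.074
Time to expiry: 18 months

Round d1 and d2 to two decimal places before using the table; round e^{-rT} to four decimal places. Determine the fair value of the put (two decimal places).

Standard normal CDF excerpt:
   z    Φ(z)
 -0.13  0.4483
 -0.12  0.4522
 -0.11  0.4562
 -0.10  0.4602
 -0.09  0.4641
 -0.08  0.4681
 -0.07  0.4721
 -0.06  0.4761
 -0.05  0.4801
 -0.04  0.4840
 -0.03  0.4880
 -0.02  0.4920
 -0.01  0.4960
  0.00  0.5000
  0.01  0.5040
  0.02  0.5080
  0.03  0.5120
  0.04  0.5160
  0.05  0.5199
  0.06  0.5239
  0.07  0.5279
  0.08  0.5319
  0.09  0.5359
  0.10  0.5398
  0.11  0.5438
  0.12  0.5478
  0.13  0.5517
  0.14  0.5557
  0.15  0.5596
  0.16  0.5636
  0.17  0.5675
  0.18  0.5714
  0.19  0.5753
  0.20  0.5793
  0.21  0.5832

42.46

T = 1.5;  σ√T = 0.2572
d₁ = [ln(390/440) + (0.074 + ½·0.21²)·1.5] / (σ√T) = (-0.1206 + 0.1441) / 0.2572 = 0.0912 → 0.09
d₂ = 0.0912 − 0.2572 = -0.1660 → -0.17
e^(−rT) = e^(−0.074·1.5) = 0.8949
N(−d₂) = N(0.17) = 0.5675;  N(−d₁) = N(-0.09) = 0.4641
P = 440·0.8949·0.5675 − 390·0.4641 = 223.4565 − 180.9990 = 42.4575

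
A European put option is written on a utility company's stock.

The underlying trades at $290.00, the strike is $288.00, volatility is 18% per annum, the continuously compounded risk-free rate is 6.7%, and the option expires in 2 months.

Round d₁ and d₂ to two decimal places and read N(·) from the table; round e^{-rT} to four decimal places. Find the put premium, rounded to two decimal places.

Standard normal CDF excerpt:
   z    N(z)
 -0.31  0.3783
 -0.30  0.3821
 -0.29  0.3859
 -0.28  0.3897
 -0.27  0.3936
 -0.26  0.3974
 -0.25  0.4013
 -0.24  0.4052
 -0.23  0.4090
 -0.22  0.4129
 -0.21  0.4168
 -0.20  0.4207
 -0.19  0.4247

σ√T = 0.18·√0.1667 = 0.0735
ln(S/K) + (r + σ²/2)T = ln(290/288) + (0.067 + 0.18²/2)·0.1667 = 0.0069 + 0.0139 = 0.0208
d₁ = 0.0208 / 0.0735 = 0.2829 which rounds to 0.28
d₂ = d₁ − σ√T = 0.2829 − 0.0735 = 0.2094 which rounds to 0.21
e^(−rT) = e^(−0.067·0.1667) = 0.9889
N(−d₂) = N(-0.21) = 0.4168;  N(−d₁) = N(-0.28) = 0.3897
P = 288·0.9889·0.4168 − 290·0.3897 = 118.7060 − 113.0130 = 5.6930

$5.69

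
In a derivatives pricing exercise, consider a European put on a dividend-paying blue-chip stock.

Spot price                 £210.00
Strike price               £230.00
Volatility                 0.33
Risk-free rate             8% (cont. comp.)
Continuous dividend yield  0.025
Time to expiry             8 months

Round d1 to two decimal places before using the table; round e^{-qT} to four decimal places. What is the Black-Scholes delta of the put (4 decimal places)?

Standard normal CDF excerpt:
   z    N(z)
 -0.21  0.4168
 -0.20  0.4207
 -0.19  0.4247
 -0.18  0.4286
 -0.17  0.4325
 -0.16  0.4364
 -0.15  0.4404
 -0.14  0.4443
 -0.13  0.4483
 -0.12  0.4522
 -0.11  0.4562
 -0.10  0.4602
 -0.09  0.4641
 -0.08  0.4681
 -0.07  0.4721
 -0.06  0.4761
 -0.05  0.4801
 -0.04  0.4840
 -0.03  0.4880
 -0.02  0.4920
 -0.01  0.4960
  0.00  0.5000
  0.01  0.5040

σ√T = 0.33 × 0.8165 = 0.2694
ln(S/K) + (r − q + σ²/2)T = ln(210/230) + (0.08 − 0.025 + 0.33²/2)·0.6667 = -0.0910 + 0.0730 = -0.0180
d₁ = -0.0180 / 0.2694 = -0.0668 ≈ -0.07
N(d₁) = N(-0.07) = 0.4721
Δ_put = e^(−qT)·(N(d₁) − 1) = 0.9835·(0.4721 − 1) = -0.5192

-0.5192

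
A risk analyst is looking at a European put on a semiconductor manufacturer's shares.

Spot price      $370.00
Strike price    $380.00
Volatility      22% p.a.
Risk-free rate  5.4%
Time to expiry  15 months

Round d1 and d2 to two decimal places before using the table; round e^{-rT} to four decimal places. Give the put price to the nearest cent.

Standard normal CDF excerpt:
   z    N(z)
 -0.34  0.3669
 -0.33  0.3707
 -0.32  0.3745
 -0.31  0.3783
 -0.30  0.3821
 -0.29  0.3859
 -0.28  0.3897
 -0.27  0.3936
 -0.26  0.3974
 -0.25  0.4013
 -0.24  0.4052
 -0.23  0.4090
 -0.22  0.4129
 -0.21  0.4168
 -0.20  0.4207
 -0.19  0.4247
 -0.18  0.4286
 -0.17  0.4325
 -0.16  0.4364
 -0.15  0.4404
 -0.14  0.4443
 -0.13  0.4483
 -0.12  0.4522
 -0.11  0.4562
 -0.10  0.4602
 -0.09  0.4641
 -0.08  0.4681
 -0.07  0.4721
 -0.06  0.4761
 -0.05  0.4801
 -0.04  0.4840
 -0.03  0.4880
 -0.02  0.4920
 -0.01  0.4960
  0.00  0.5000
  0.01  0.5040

$29.13

σ√T = 0.22·√1.25 = 0.2460
d₁ = [ln(370/380) + (0.054 + ½·0.22²)·1.25] / (σ√T) = (-0.0267 + 0.0977) / 0.2460 = 0.2890 which rounds to 0.29
d₂ = 0.2890 − 0.2460 = 0.0430 which rounds to 0.04
e^(−rT) = e^(−0.054·1.25) = 0.9347
P = 380·0.9347·N(-0.04) − 370·N(-0.29) = 380·0.9347·0.4840 − 370·0.3859 = 171.9100 − 142.7830 = 29.1270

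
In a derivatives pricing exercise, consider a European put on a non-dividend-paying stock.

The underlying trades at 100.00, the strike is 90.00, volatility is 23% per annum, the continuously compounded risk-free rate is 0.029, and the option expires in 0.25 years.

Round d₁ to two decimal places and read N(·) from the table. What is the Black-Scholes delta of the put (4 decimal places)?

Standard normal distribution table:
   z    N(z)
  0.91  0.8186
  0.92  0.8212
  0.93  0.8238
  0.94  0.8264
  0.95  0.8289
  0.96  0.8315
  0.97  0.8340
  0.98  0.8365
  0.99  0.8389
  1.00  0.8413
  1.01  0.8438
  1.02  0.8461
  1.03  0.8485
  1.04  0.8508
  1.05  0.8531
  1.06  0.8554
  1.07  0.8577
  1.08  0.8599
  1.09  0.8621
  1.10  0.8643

σ√T = 0.23 × 0.5000 = 0.1150
ln(S/K) + (r + σ²/2)T = ln(100/90) + (0.029 + 0.23²/2)·0.25 = 0.1054 + 0.0139 = 0.1192
d₁ = 0.1192 / 0.1150 = 1.0367 → 1.04
N(d₁) = N(1.04) = 0.8508
Δ_put = N(d₁) − 1 = 0.8508 − 1 = -0.1492

-0.1492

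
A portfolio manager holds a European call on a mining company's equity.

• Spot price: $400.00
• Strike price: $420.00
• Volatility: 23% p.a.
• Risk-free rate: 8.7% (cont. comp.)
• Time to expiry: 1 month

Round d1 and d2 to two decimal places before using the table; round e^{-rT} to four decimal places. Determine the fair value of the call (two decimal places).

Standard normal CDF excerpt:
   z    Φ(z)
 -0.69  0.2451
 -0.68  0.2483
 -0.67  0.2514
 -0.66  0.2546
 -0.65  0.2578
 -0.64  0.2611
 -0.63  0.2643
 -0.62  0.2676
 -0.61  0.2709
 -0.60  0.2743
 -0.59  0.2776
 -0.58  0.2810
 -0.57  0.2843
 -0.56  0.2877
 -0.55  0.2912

σ√T = 0.23·√0.08333 = 0.0664
d₁ = [ln(400/420) + (0.087 + 0.23²/2)·0.08333] / 0.0664 = [-0.0488 + 0.0095] / 0.0664 = -0.5925 which rounds to -0.59
d₂ = d₁ − σ√T = -0.5925 − 0.0664 = -0.6588 which rounds to -0.66
e^(−rT) = e^(−0.087·0.08333) = 0.9928
C = 400·N(-0.59) − 420·0.9928·N(-0.66) = 400·0.2776 − 420·0.9928·0.2546 = 111.0400 − 106.1621 = 4.8779

$4.88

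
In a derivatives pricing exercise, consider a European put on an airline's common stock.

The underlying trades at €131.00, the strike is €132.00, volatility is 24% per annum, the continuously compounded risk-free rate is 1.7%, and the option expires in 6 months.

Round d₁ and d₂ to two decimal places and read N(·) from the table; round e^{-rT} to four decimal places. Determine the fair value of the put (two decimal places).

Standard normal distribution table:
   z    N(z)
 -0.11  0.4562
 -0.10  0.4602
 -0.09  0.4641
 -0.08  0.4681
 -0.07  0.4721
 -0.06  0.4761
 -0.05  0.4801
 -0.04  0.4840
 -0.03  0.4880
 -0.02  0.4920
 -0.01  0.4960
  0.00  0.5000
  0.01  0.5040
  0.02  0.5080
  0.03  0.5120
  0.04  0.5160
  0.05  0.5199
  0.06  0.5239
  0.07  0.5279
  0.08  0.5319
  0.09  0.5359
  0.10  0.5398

σ√T = 0.24 × 0.7071 = 0.1697
d₁ = [ln(131/132) + (0.017 + 0.24²/2)·0.5] / 0.1697 = [-0.0076 + 0.0229] / 0.1697 = 0.0901 ⇒ 0.09
d₂ = d₁ − σ√T = 0.0901 − 0.1697 = -0.0796 ⇒ -0.08
e^(−rT) = e^(−0.017·0.5) = 0.9915
N(−d₂) = N(0.08) = 0.5319;  N(−d₁) = N(-0.09) = 0.4641
P = 132·0.9915·0.5319 − 131·0.4641 = 69.6140 − 60.7971 = 8.8169

€8.82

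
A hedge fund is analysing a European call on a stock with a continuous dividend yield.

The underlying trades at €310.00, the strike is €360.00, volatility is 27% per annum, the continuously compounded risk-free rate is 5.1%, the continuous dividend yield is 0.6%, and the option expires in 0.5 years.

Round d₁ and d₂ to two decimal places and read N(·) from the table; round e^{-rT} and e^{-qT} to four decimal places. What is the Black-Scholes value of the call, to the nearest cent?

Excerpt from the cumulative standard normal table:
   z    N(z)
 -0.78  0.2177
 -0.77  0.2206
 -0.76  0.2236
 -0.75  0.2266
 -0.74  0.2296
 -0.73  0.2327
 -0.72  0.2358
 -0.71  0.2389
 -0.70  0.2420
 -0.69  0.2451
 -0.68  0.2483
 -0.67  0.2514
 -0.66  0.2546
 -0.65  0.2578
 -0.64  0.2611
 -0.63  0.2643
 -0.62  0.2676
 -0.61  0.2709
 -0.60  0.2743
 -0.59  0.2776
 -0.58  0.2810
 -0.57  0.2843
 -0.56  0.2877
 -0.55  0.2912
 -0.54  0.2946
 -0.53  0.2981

σ√T = 0.27 × 0.7071 = 0.1909
d₁ = [ln(310/360) + (0.051 − 0.006 + 0.27²/2)·0.5] / 0.1909 = [-0.1495 + 0.0407] / 0.1909 = -0.5699 ≈ -0.57
d₂ = d₁ − σ√T = -0.5699 − 0.1909 = -0.7608 ≈ -0.76
exp(−qT) = exp(−0.006·0.5) = 0.9970;  exp(−rT) = exp(−0.051·0.5) = 0.9748
N(d₁) = N(-0.57) = 0.2843;  N(d₂) = N(-0.76) = 0.2236
C = 310·0.9970·0.2843 − 360·0.9748·0.2236 = 87.8686 − 78.4675 = 9.4011

€9.40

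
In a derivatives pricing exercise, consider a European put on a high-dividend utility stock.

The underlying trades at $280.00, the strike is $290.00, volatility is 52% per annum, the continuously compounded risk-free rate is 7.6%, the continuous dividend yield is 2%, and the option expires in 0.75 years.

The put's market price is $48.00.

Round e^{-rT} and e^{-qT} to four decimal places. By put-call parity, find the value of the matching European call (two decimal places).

$49.89

e^(−qT) = e^(−0.02·0.75) = 0.9851;  e^(−rT) = e^(−0.076·0.75) = 0.9446
Put-call parity: C − P = S·e^(−qT) − K·e^(−rT) = 280·0.9851 − 290·0.9446 = 275.8280 − 273.9340 = 1.8940
C = P + (C − P) = 48.00 + (1.8940) = 49.8940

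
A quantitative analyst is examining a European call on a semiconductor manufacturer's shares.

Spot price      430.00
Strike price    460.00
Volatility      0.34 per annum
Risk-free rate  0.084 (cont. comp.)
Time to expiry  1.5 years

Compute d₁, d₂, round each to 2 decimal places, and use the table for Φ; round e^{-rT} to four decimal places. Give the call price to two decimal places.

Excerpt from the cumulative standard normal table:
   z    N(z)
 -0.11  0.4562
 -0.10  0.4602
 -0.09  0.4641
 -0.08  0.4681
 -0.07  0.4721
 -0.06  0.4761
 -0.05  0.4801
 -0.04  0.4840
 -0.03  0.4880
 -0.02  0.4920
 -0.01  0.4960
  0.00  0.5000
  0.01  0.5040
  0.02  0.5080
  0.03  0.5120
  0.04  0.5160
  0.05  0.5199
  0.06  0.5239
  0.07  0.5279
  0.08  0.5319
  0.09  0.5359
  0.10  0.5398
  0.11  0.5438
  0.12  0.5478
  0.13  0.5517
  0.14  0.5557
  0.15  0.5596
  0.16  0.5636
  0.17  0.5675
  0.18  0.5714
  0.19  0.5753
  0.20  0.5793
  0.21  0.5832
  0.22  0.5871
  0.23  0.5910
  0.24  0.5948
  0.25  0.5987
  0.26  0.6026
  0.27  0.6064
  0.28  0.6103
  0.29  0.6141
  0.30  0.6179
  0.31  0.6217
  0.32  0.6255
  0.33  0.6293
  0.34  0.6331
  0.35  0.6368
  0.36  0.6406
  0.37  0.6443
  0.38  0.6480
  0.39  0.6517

82.37

σ√T = 0.34 × 1.2247 = 0.4164
ln(S/K) + (r + σ²/2)T = ln(430/460) + (0.084 + 0.34²/2)·1.5 = -0.0674 + 0.2127 = 0.1453
d₁ = 0.1453 / 0.4164 = 0.3488 → 0.35
d₂ = d₁ − σ√T = 0.3488 − 0.4164 = -0.0676 → -0.07
exp(−rT) = exp(−0.084·1.5) = 0.8816
N(d₁) = N(0.35) = 0.6368;  N(d₂) = N(-0.07) = 0.4721
C = 430·0.6368 − 460·0.8816·0.4721 = 273.8240 − 191.4535 = 82.3705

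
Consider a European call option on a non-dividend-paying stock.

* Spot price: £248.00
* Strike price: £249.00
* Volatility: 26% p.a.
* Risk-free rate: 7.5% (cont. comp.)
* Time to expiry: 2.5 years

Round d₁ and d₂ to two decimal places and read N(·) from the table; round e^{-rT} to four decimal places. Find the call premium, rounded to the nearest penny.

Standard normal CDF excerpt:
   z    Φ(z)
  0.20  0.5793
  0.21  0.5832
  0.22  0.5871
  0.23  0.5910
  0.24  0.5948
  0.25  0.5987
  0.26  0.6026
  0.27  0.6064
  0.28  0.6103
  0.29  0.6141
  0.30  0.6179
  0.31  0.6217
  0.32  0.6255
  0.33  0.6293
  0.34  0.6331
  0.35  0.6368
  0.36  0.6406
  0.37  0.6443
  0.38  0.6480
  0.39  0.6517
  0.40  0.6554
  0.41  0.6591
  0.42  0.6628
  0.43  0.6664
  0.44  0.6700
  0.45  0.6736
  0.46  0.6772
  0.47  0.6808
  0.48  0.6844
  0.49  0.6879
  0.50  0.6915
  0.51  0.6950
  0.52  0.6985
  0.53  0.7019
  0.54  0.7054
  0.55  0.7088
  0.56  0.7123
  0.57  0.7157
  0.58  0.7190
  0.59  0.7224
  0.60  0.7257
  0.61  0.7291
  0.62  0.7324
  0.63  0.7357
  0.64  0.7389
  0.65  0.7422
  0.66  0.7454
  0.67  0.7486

£61.29

σ√T = 0.26·√2.5 = 0.4111
d₁ = [ln(248/249) + (0.075 + ½·0.26²)·2.5] / (σ√T) = (-0.0040 + 0.2720) / 0.4111 = 0.6519 ≈ 0.65
d₂ = 0.6519 − 0.4111 = 0.2408 ≈ 0.24
exp(−rT) = exp(−0.075·2.5) = 0.8290
N(d₁) = N(0.65) = 0.7422;  N(d₂) = N(0.24) = 0.5948
C = 248·0.7422 − 249·0.8290·0.5948 = 184.0656 − 122.7792 = 61.2864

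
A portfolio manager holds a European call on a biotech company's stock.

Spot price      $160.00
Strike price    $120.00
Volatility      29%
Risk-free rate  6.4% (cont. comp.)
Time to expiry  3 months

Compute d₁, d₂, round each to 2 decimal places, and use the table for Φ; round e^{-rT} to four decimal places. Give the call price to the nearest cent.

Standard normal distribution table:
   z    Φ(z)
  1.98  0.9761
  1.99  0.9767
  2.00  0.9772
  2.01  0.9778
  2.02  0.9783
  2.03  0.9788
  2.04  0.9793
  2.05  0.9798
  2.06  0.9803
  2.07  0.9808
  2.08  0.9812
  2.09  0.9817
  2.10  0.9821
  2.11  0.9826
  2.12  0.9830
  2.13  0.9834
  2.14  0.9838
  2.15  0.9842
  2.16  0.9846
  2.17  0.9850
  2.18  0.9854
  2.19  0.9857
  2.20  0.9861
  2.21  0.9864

$42.07

σ√T = 0.29·√0.25 = 0.1450
d₁ = [ln(160/120) + (0.064 + 0.29²/2)·0.25] / 0.1450 = [0.2877 + 0.0265] / 0.1450 = 2.1669 ⇒ 2.17
d₂ = d₁ − σ√T = 2.1669 − 0.1450 = 2.0219 ⇒ 2.02
e^(−rT) = e^(−0.064·0.25) = 0.9841
N(d₁) = N(2.17) = 0.9850;  N(d₂) = N(2.02) = 0.9783
C = 160·0.9850 − 120·0.9841·0.9783 = 157.6000 − 115.5294 = 42.0706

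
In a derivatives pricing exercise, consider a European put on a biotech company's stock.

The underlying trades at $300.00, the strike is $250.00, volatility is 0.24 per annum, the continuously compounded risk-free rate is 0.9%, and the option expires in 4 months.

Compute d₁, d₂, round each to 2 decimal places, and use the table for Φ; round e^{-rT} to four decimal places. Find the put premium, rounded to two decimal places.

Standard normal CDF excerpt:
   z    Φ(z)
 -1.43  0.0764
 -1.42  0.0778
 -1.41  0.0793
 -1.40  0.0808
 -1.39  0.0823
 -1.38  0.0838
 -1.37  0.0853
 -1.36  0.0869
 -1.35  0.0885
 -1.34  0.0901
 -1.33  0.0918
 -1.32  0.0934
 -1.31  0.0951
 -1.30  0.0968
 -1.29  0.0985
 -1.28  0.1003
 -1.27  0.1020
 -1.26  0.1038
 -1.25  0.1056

σ√T = 0.24 × 0.5774 = 0.1386
d₁ = [ln(300/250) + (0.009 + 0.24²/2)·0.3333] / 0.1386 = [0.1823 + 0.0126] / 0.1386 = 1.4067 ⇒ 1.41
d₂ = d₁ − σ√T = 1.4067 − 0.1386 = 1.2682 ⇒ 1.27
exp(−rT) = exp(−0.009·0.3333) = 0.9970
P = 250·0.9970·N(-1.27) − 300·N(-1.41) = 250·0.9970·0.1020 − 300·0.0793 = 25.4235 − 23.7900 = 1.6335

$1.63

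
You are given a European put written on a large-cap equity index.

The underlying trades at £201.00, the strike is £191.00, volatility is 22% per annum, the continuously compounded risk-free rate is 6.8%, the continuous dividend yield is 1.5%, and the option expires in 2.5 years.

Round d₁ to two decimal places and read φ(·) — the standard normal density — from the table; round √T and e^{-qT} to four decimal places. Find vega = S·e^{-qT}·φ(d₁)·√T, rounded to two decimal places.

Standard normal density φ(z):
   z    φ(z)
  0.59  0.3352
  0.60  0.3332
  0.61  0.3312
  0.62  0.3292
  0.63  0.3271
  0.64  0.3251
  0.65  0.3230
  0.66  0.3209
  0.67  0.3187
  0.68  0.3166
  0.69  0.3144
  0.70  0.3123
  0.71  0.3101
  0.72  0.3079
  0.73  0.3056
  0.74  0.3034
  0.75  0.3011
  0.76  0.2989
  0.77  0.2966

95.60

σ√T = 0.22·√2.5 = 0.3479
ln(S/K) + (r − q + σ²/2)T = ln(201/191) + (0.068 − 0.015 + 0.22²/2)·2.5 = 0.0510 + 0.1930 = 0.2440
d₁ = 0.2440 / 0.3479 = 0.7015 ≈ 0.70
√T = √2.5 = 1.5811
φ(d₁) = φ(0.70) = 0.3123
e^(−qT) = e^(−0.015·2.5) = 0.9632
vega = S·e^(−qT)·φ(d₁)·√T = 201·0.9632·0.3123·1.5811 = 95.5969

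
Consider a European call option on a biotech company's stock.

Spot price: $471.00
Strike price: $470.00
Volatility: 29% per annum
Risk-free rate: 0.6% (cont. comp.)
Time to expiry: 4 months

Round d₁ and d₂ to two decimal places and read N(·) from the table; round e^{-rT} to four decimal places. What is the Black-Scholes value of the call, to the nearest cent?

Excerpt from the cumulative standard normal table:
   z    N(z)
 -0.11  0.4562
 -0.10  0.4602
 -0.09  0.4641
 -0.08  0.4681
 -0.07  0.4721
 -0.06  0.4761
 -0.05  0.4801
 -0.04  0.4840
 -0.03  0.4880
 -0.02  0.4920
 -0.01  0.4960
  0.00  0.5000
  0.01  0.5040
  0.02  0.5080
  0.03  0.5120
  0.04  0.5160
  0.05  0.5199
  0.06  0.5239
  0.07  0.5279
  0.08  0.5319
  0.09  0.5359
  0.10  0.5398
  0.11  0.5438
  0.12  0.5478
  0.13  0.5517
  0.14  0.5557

$32.81

T = 0.3333;  σ√T = 0.1674
ln(S/K) + (r + σ²/2)T = ln(471/470) + (0.006 + 0.29²/2)·0.3333 = 0.0021 + 0.0160 = 0.0181
d₁ = 0.0181 / 0.1674 = 0.1084 which rounds to 0.11
d₂ = d₁ − σ√T = 0.1084 − 0.1674 = -0.0591 which rounds to -0.06
e^(−rT) = e^(−0.006·0.3333) = 0.9980
N(d₁) = N(0.11) = 0.5438;  N(d₂) = N(-0.06) = 0.4761
C = 471·0.5438 − 470·0.9980·0.4761 = 256.1298 − 223.3195 = 32.8103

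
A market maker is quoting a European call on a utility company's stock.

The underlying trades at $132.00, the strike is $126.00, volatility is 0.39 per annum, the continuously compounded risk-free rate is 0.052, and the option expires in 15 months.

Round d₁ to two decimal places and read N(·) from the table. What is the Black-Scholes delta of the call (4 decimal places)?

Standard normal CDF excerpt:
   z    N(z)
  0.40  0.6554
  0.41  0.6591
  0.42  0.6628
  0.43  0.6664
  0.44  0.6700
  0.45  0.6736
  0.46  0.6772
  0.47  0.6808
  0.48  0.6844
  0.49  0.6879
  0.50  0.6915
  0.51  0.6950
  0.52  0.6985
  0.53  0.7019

0.6808

σ√T = 0.39·√1.25 = 0.4360
d₁ = [ln(132/126) + (0.052 + ½·0.39²)·1.25] / (σ√T) = (0.0465 + 0.1601) / 0.4360 = 0.4738 → 0.47
N(d₁) = N(0.47) = 0.6808
Δ_call = N(d₁) = 0.6808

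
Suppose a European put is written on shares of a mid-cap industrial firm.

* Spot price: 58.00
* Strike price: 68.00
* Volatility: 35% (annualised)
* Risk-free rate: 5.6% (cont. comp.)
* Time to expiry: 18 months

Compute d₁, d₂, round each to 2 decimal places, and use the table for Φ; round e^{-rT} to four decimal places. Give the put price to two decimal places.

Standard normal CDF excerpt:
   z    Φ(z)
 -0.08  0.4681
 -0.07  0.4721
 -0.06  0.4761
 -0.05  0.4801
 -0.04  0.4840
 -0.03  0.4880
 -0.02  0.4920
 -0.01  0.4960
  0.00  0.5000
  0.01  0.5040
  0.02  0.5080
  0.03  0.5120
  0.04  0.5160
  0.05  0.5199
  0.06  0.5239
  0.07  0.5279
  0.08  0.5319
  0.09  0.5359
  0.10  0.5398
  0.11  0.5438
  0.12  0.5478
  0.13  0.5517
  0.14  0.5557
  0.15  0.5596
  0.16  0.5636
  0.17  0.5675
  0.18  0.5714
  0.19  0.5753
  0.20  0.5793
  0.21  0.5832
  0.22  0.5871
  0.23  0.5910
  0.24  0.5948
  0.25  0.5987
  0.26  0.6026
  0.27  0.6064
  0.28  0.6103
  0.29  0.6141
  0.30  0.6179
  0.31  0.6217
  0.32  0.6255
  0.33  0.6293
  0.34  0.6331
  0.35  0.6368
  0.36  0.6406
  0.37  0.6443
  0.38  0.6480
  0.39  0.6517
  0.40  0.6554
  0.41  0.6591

12.67

σ√T = 0.35·√1.5 = 0.4287
d₁ = [ln(58/68) + (0.056 + 0.35²/2)·1.5] / 0.4287 = [-0.1591 + 0.1759] / 0.4287 = 0.0392 ⇒ 0.04
d₂ = d₁ − σ√T = 0.0392 − 0.4287 = -0.3894 ⇒ -0.39
exp(−rT) = exp(−0.056·1.5) = 0.9194
N(−d₂) = N(0.39) = 0.6517;  N(−d₁) = N(-0.04) = 0.4840
P = 68·0.9194·0.6517 − 58·0.4840 = 40.7438 − 28.0720 = 12.6718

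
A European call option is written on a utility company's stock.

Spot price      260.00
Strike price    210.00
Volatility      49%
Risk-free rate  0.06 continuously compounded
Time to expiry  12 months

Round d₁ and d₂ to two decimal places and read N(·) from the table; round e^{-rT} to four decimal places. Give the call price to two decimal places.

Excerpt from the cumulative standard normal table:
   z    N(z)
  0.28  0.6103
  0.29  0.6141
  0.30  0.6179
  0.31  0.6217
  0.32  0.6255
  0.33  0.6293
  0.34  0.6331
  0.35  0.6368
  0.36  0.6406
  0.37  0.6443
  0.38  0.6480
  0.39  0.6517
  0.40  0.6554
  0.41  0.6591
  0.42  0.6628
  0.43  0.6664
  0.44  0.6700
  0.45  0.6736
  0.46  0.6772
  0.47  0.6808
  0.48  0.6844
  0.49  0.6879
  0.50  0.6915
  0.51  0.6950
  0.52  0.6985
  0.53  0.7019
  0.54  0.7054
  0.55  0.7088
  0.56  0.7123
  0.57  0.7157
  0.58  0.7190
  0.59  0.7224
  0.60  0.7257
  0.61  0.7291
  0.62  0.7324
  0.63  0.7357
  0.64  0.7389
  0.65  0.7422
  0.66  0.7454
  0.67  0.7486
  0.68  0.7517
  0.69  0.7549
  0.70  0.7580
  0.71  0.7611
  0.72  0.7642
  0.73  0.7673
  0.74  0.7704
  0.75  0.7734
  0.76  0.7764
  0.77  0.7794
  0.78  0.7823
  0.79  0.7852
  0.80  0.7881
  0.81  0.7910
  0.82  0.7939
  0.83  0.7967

81.95

T = 1;  σ√T = 0.4900
d₁ = [ln(260/210) + (0.06 + ½·0.49²)·1] / (σ√T) = (0.2136 + 0.1800) / 0.4900 = 0.8033 ⇒ 0.80
d₂ = 0.8033 − 0.4900 = 0.3133 ⇒ 0.31
exp(−rT) = exp(−0.06·1) = 0.9418
C = 260·N(0.80) − 210·0.9418·N(0.31) = 260·0.7881 − 210·0.9418·0.6217 = 204.9060 − 122.9586 = 81.9474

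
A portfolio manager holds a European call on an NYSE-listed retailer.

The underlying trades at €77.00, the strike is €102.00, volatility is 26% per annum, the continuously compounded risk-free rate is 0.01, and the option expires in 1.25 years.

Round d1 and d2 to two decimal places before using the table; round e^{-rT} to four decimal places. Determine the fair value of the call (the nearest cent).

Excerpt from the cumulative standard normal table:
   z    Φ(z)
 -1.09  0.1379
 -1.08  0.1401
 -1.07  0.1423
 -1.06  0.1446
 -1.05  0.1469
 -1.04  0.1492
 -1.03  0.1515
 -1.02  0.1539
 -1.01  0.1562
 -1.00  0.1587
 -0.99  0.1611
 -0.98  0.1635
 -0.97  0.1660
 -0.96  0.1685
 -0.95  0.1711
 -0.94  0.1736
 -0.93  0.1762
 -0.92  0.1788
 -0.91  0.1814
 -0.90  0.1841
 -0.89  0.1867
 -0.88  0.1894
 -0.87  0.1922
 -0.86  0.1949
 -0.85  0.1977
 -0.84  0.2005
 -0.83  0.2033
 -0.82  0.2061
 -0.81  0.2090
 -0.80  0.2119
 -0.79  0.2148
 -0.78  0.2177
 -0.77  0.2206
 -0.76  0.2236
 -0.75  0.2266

T = 1.25;  σ√T = 0.2907
d₁ = [ln(77/102) + (0.01 + ½·0.26²)·1.25] / (σ√T) = (-0.2812 + 0.0548) / 0.2907 = -0.7789 ≈ -0.78
d₂ = -0.7789 − 0.2907 = -1.0696 ≈ -1.07
exp(−rT) = exp(−0.01·1.25) = 0.9876
N(d₁) = N(-0.78) = 0.2177;  N(d₂) = N(-1.07) = 0.1423
C = 77·0.2177 − 102·0.9876·0.1423 = 16.7629 − 14.3346 = 2.4283

€2.43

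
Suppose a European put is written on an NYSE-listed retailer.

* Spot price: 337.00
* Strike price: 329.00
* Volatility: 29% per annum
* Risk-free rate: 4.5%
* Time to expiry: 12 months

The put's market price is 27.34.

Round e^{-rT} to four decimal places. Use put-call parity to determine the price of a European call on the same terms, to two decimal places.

49.82

exp(−rT) = exp(−0.045·1) = 0.9560
Put-call parity: C − P = S − K·e^(−rT) = 337 − 329·0.9560 = 337 − 314.5240 = 22.4760
C = P + (C − P) = 27.34 + (22.4760) = 49.8160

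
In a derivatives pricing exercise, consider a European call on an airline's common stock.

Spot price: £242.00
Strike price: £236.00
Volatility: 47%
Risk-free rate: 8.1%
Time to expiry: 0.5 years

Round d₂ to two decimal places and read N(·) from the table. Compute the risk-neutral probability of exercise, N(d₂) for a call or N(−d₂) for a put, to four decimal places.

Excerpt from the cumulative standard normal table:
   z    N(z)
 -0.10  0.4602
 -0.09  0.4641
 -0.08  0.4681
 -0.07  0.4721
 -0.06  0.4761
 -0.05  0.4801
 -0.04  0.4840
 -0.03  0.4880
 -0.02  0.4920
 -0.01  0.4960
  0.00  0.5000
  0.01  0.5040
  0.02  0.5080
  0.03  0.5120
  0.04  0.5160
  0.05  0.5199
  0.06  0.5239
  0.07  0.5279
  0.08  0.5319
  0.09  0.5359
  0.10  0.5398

σ√T = 0.47·√0.5 = 0.3323
d₁ = [ln(242/236) + (0.081 + 0.47²/2)·0.5] / 0.3323 = [0.0251 + 0.0957] / 0.3323 = 0.3636 ⇒ 0.36
d₂ = d₁ − σ√T = 0.3636 − 0.3323 = 0.0312 ⇒ 0.03
Pr(exercise) under Q = N(d₂) = 0.5120

0.5120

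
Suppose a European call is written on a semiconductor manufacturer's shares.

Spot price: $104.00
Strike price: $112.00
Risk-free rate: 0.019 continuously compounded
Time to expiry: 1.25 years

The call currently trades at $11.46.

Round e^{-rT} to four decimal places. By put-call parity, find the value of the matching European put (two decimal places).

$16.83

exp(−rT) = exp(−0.019·1.25) = 0.9765
Put-call parity: C − P = S − K·e^(−rT) = 104 − 112·0.9765 = 104 − 109.3680 = -5.3680
P = C − (C − P) = 11.46 − (-5.3680) = 16.8280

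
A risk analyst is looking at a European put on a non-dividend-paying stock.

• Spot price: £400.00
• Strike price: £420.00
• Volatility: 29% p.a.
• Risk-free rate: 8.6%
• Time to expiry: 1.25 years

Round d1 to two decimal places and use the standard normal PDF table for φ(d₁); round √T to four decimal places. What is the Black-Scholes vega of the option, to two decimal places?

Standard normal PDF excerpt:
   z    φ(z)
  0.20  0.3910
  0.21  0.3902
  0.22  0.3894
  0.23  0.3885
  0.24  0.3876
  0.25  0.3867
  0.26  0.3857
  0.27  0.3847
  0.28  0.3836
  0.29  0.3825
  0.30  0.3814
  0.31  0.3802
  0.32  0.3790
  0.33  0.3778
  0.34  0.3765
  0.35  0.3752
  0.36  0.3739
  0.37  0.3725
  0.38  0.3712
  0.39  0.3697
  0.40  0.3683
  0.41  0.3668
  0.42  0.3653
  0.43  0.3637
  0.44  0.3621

168.37

σ√T = 0.29·√1.25 = 0.3242
d₁ = [ln(400/420) + (0.086 + 0.29²/2)·1.25] / 0.3242 = [-0.0488 + 0.1601] / 0.3242 = 0.3432 ≈ 0.34
√T = √1.25 = 1.1180
φ(d₁) = φ(0.34) = 0.3765
vega = S·φ(d₁)·√T = 400·0.3765·1.1180 = 168.3708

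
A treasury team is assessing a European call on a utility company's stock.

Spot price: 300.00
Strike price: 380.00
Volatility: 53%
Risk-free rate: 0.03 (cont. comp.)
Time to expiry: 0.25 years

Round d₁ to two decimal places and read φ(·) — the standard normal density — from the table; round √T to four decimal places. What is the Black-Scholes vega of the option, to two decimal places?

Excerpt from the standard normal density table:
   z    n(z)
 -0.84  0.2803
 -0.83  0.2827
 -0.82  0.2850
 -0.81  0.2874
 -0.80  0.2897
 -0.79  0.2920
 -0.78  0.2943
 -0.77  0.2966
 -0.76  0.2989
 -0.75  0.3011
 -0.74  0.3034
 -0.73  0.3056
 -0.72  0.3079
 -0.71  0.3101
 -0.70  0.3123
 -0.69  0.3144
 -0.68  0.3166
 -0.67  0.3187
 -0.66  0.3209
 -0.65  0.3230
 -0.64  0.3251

σ√T = 0.53 × 0.5000 = 0.2650
d₁ = [ln(300/380) + (0.03 + 0.53²/2)·0.25] / 0.2650 = [-0.2364 + 0.0426] / 0.2650 = -0.7312 ⇒ -0.73
√T = √0.25 = 0.5000
φ(d₁) = φ(-0.73) = 0.3056
vega = S·φ(d₁)·√T = 300·0.3056·0.5000 = 45.8400

45.84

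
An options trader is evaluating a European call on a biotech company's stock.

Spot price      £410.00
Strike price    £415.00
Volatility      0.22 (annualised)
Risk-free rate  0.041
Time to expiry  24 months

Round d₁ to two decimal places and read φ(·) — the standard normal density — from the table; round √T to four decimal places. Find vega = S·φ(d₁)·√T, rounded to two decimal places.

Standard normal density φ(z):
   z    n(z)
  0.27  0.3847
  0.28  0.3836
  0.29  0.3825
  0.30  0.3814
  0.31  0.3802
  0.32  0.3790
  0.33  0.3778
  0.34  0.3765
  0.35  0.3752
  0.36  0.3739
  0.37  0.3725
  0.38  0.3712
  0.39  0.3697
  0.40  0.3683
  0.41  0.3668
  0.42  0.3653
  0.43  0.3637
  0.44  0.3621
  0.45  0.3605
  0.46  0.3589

215.23

T = 2;  σ√T = 0.3111
d₁ = [ln(410/415) + (0.041 + 0.22²/2)·2] / 0.3111 = [-0.0121 + 0.1304] / 0.3111 = 0.3802 → 0.38
√T = √2 = 1.4142
φ(d₁) = φ(0.38) = 0.3712
vega = S·φ(d₁)·√T = 410·0.3712·1.4142 = 215.2299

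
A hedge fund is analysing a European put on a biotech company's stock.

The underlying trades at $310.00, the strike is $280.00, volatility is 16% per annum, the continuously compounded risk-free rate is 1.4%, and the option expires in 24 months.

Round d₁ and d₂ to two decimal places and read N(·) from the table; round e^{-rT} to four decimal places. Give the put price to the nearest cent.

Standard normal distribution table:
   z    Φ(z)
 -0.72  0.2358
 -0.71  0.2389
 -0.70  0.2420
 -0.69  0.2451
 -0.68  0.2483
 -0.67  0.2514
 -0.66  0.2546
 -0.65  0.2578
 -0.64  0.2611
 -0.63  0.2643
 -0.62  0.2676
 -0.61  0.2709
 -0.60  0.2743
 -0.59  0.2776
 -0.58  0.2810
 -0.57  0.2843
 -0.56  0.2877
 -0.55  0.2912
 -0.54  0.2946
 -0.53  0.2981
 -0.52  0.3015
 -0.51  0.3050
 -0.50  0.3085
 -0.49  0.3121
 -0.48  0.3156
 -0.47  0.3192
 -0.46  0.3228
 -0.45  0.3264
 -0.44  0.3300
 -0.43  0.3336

$11.91

T = 2;  σ√T = 0.2263
d₁ = [ln(310/280) + (0.014 + ½·0.16²)·2] / (σ√T) = (0.1018 + 0.0536) / 0.2263 = 0.6867 which rounds to 0.69
d₂ = 0.6867 − 0.2263 = 0.4604 which rounds to 0.46
exp(−rT) = exp(−0.014·2) = 0.9724
N(−d₂) = N(-0.46) = 0.3228;  N(−d₁) = N(-0.69) = 0.2451
P = 280·0.9724·0.3228 − 310·0.2451 = 87.8894 − 75.9810 = 11.9084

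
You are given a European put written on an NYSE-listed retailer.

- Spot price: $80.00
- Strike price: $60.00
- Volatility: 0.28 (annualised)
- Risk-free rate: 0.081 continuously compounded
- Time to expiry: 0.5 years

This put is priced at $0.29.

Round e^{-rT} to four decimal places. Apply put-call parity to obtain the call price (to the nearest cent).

exp(−rT) = exp(−0.081·0.5) = 0.9603
Put-call parity: C − P = S − K·e^(−rT) = 80 − 60·0.9603 = 80 − 57.6180 = 22.3820
C = P + (C − P) = 0.29 + (22.3820) = 22.6720

$22.67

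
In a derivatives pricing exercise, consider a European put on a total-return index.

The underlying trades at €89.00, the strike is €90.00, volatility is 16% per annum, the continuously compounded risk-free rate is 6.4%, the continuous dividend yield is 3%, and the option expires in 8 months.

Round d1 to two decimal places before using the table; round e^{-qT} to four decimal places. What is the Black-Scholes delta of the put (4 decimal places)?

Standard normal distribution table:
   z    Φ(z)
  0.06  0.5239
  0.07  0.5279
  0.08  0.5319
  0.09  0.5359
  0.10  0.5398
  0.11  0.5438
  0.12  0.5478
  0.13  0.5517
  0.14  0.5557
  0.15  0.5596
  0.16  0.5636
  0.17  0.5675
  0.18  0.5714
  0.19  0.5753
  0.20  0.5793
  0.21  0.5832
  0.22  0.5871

-0.4317

σ√T = 0.16·√0.6667 = 0.1306
ln(S/K) + (r − q + σ²/2)T = ln(89/90) + (0.064 − 0.03 + 0.16²/2)·0.6667 = -0.0112 + 0.0312 = 0.0200
d₁ = 0.0200 / 0.1306 = 0.1533 ⇒ 0.15
N(d₁) = N(0.15) = 0.5596
Δ_put = exp(−qT)·(N(d₁) − 1) = 0.9802·(0.5596 − 1) = -0.4317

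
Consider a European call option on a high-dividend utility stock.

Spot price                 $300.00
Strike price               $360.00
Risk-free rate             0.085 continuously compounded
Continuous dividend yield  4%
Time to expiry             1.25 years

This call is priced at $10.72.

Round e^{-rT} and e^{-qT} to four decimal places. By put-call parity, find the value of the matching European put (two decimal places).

$49.07

e^(−qT) = e^(−0.04·1.25) = 0.9512;  e^(−rT) = e^(−0.085·1.25) = 0.8992
Put-call parity: C − P = S·e^(−qT) − K·e^(−rT) = 300·0.9512 − 360·0.8992 = 285.3600 − 323.7120 = -38.3520
P = C − (C − P) = 10.72 − (-38.3520) = 49.0720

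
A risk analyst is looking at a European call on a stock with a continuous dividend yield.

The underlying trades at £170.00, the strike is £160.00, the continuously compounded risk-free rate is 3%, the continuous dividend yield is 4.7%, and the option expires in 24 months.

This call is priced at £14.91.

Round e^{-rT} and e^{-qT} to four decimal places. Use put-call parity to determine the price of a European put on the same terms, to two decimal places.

£10.85

e^(−qT) = e^(−0.047·2) = 0.9103;  e^(−rT) = e^(−0.03·2) = 0.9418
Put-call parity: C − P = S·e^(−qT) − K·e^(−rT) = 170·0.9103 − 160·0.9418 = 154.7510 − 150.6880 = 4.0630
P = C − (C − P) = 14.91 − (4.0630) = 10.8470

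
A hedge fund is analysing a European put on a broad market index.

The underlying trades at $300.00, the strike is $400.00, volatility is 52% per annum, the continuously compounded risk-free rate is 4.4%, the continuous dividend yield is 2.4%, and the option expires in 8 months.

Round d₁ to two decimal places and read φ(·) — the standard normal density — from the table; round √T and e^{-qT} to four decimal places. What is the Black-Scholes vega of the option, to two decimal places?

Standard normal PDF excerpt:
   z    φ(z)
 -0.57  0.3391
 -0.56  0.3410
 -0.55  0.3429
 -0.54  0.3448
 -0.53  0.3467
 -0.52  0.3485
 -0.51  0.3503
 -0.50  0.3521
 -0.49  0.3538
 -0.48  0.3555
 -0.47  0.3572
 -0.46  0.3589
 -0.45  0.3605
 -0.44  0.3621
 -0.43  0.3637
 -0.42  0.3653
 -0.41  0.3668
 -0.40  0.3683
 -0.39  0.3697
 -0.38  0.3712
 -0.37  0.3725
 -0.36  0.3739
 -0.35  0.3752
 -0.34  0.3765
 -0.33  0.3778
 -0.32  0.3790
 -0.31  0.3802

T = 0.6667;  σ√T = 0.4246
d₁ = [ln(300/400) + (0.044 − 0.024 + ½·0.52²)·0.6667] / (σ√T) = (-0.2877 + 0.1035) / 0.4246 = -0.4339 which rounds to -0.43
√T = √0.6667 = 0.8165
φ(d₁) = φ(-0.43) = 0.3637
e^(−qT) = e^(−0.024·0.6667) = 0.9841
vega = S·e^(−qT)·φ(d₁)·√T = 300·0.9841·0.3637·0.8165 = 87.6718
(Vega is the same for a European call and put with the same parameters.)

87.67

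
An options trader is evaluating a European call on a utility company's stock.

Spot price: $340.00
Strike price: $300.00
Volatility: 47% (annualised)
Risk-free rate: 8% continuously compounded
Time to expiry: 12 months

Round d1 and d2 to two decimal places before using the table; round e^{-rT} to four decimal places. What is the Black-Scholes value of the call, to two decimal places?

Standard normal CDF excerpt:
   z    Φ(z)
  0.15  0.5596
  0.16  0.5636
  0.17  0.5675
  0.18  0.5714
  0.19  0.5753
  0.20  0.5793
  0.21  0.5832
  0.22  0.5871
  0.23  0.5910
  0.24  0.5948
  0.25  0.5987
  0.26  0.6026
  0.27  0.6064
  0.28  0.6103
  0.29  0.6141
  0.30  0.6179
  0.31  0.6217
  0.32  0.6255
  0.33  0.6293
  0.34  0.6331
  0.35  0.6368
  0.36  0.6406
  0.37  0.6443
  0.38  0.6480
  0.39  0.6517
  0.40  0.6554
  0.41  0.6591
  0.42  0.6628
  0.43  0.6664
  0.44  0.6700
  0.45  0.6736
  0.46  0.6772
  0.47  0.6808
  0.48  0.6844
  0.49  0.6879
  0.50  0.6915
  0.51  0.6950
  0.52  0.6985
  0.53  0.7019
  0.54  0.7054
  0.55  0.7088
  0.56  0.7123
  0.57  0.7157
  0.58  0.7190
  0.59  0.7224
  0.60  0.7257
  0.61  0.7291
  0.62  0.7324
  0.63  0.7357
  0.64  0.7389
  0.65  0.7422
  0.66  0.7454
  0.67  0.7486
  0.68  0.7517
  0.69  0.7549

$94.10

σ√T = 0.47 × 1.0000 = 0.4700
d₁ = [ln(340/300) + (0.08 + ½·0.47²)·1] / (σ√T) = (0.1252 + 0.1905) / 0.4700 = 0.6715 ⇒ 0.67
d₂ = 0.6715 − 0.4700 = 0.2015 ⇒ 0.20
exp(−rT) = exp(−0.08·1) = 0.9231
N(d₁) = N(0.67) = 0.7486;  N(d₂) = N(0.20) = 0.5793
C = 340·0.7486 − 300·0.9231·0.5793 = 254.5240 − 160.4255 = 94.0985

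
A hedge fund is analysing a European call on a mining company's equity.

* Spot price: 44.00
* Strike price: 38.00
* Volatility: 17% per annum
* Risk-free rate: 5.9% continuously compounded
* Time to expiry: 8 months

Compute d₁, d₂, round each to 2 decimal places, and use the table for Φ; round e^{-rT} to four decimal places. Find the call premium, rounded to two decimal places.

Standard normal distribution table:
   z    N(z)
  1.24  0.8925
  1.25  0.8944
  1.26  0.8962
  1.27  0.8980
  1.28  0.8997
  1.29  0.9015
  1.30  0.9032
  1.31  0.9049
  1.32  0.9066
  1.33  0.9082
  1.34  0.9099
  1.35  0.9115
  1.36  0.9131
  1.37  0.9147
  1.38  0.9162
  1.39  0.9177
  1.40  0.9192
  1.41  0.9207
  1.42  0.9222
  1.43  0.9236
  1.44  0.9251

σ√T = 0.17 × 0.8165 = 0.1388
d₁ = [ln(44/38) + (0.059 + 0.17²/2)·0.6667] / 0.1388 = [0.1466 + 0.0490] / 0.1388 = 1.4090 which rounds to 1.41
d₂ = d₁ − σ√T = 1.4090 − 0.1388 = 1.2702 which rounds to 1.27
e^(−rT) = e^(−0.059·0.6667) = 0.9614
N(d₁) = N(1.41) = 0.9207;  N(d₂) = N(1.27) = 0.8980
C = 44·0.9207 − 38·0.9614·0.8980 = 40.5108 − 32.8068 = 7.7040

7.70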